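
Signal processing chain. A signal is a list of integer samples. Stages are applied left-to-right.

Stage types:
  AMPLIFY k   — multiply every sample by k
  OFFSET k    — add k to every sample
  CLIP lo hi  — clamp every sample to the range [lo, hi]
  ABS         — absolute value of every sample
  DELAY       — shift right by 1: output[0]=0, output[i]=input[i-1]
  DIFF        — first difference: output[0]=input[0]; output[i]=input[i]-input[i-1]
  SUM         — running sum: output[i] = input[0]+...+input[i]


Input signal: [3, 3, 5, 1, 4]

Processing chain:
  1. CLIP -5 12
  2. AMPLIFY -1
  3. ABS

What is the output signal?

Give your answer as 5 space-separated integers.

Answer: 3 3 5 1 4

Derivation:
Input: [3, 3, 5, 1, 4]
Stage 1 (CLIP -5 12): clip(3,-5,12)=3, clip(3,-5,12)=3, clip(5,-5,12)=5, clip(1,-5,12)=1, clip(4,-5,12)=4 -> [3, 3, 5, 1, 4]
Stage 2 (AMPLIFY -1): 3*-1=-3, 3*-1=-3, 5*-1=-5, 1*-1=-1, 4*-1=-4 -> [-3, -3, -5, -1, -4]
Stage 3 (ABS): |-3|=3, |-3|=3, |-5|=5, |-1|=1, |-4|=4 -> [3, 3, 5, 1, 4]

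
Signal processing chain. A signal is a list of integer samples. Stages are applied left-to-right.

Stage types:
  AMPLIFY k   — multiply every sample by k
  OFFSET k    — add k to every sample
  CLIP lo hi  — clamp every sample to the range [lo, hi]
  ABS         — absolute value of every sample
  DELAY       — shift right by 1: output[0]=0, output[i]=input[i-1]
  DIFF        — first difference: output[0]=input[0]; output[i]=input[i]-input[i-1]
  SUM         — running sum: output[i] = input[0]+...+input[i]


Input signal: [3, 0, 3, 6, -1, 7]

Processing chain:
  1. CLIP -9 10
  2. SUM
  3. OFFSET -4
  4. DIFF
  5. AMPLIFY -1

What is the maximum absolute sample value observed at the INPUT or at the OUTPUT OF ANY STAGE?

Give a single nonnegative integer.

Answer: 18

Derivation:
Input: [3, 0, 3, 6, -1, 7] (max |s|=7)
Stage 1 (CLIP -9 10): clip(3,-9,10)=3, clip(0,-9,10)=0, clip(3,-9,10)=3, clip(6,-9,10)=6, clip(-1,-9,10)=-1, clip(7,-9,10)=7 -> [3, 0, 3, 6, -1, 7] (max |s|=7)
Stage 2 (SUM): sum[0..0]=3, sum[0..1]=3, sum[0..2]=6, sum[0..3]=12, sum[0..4]=11, sum[0..5]=18 -> [3, 3, 6, 12, 11, 18] (max |s|=18)
Stage 3 (OFFSET -4): 3+-4=-1, 3+-4=-1, 6+-4=2, 12+-4=8, 11+-4=7, 18+-4=14 -> [-1, -1, 2, 8, 7, 14] (max |s|=14)
Stage 4 (DIFF): s[0]=-1, -1--1=0, 2--1=3, 8-2=6, 7-8=-1, 14-7=7 -> [-1, 0, 3, 6, -1, 7] (max |s|=7)
Stage 5 (AMPLIFY -1): -1*-1=1, 0*-1=0, 3*-1=-3, 6*-1=-6, -1*-1=1, 7*-1=-7 -> [1, 0, -3, -6, 1, -7] (max |s|=7)
Overall max amplitude: 18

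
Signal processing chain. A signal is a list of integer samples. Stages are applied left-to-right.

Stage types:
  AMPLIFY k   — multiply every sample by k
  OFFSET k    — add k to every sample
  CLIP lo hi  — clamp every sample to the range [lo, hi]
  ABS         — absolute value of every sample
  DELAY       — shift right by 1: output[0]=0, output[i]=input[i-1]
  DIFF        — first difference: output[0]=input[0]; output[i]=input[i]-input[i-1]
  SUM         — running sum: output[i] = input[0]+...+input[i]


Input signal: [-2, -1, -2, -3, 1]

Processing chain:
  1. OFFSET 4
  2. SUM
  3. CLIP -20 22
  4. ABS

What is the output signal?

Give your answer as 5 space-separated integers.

Input: [-2, -1, -2, -3, 1]
Stage 1 (OFFSET 4): -2+4=2, -1+4=3, -2+4=2, -3+4=1, 1+4=5 -> [2, 3, 2, 1, 5]
Stage 2 (SUM): sum[0..0]=2, sum[0..1]=5, sum[0..2]=7, sum[0..3]=8, sum[0..4]=13 -> [2, 5, 7, 8, 13]
Stage 3 (CLIP -20 22): clip(2,-20,22)=2, clip(5,-20,22)=5, clip(7,-20,22)=7, clip(8,-20,22)=8, clip(13,-20,22)=13 -> [2, 5, 7, 8, 13]
Stage 4 (ABS): |2|=2, |5|=5, |7|=7, |8|=8, |13|=13 -> [2, 5, 7, 8, 13]

Answer: 2 5 7 8 13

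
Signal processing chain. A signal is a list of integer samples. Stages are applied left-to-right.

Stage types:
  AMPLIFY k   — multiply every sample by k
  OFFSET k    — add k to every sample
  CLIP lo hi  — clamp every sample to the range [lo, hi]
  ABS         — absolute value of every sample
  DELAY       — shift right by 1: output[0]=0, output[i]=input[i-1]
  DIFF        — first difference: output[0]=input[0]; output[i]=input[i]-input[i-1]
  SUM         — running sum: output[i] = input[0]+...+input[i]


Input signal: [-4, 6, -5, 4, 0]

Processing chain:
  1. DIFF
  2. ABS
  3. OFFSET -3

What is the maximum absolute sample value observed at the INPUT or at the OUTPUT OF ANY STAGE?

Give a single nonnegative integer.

Answer: 11

Derivation:
Input: [-4, 6, -5, 4, 0] (max |s|=6)
Stage 1 (DIFF): s[0]=-4, 6--4=10, -5-6=-11, 4--5=9, 0-4=-4 -> [-4, 10, -11, 9, -4] (max |s|=11)
Stage 2 (ABS): |-4|=4, |10|=10, |-11|=11, |9|=9, |-4|=4 -> [4, 10, 11, 9, 4] (max |s|=11)
Stage 3 (OFFSET -3): 4+-3=1, 10+-3=7, 11+-3=8, 9+-3=6, 4+-3=1 -> [1, 7, 8, 6, 1] (max |s|=8)
Overall max amplitude: 11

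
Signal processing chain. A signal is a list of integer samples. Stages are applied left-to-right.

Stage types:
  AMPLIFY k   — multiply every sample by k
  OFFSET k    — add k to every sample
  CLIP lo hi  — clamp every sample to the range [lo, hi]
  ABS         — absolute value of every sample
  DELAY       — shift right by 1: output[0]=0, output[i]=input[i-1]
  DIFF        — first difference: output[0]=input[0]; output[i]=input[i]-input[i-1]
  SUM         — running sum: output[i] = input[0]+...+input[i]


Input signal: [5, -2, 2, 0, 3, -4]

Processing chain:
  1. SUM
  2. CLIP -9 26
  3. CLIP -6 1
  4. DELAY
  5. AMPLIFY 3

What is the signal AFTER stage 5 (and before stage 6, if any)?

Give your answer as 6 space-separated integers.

Answer: 0 3 3 3 3 3

Derivation:
Input: [5, -2, 2, 0, 3, -4]
Stage 1 (SUM): sum[0..0]=5, sum[0..1]=3, sum[0..2]=5, sum[0..3]=5, sum[0..4]=8, sum[0..5]=4 -> [5, 3, 5, 5, 8, 4]
Stage 2 (CLIP -9 26): clip(5,-9,26)=5, clip(3,-9,26)=3, clip(5,-9,26)=5, clip(5,-9,26)=5, clip(8,-9,26)=8, clip(4,-9,26)=4 -> [5, 3, 5, 5, 8, 4]
Stage 3 (CLIP -6 1): clip(5,-6,1)=1, clip(3,-6,1)=1, clip(5,-6,1)=1, clip(5,-6,1)=1, clip(8,-6,1)=1, clip(4,-6,1)=1 -> [1, 1, 1, 1, 1, 1]
Stage 4 (DELAY): [0, 1, 1, 1, 1, 1] = [0, 1, 1, 1, 1, 1] -> [0, 1, 1, 1, 1, 1]
Stage 5 (AMPLIFY 3): 0*3=0, 1*3=3, 1*3=3, 1*3=3, 1*3=3, 1*3=3 -> [0, 3, 3, 3, 3, 3]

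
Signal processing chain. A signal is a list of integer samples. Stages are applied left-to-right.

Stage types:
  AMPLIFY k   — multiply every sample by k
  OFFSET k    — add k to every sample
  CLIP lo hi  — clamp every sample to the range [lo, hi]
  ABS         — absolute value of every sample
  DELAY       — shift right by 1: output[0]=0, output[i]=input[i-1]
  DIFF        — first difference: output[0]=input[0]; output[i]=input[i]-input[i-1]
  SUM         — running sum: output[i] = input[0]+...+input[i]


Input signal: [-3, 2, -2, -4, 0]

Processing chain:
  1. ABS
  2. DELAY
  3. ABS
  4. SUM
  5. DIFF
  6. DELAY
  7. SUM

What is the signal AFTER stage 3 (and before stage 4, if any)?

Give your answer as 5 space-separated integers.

Answer: 0 3 2 2 4

Derivation:
Input: [-3, 2, -2, -4, 0]
Stage 1 (ABS): |-3|=3, |2|=2, |-2|=2, |-4|=4, |0|=0 -> [3, 2, 2, 4, 0]
Stage 2 (DELAY): [0, 3, 2, 2, 4] = [0, 3, 2, 2, 4] -> [0, 3, 2, 2, 4]
Stage 3 (ABS): |0|=0, |3|=3, |2|=2, |2|=2, |4|=4 -> [0, 3, 2, 2, 4]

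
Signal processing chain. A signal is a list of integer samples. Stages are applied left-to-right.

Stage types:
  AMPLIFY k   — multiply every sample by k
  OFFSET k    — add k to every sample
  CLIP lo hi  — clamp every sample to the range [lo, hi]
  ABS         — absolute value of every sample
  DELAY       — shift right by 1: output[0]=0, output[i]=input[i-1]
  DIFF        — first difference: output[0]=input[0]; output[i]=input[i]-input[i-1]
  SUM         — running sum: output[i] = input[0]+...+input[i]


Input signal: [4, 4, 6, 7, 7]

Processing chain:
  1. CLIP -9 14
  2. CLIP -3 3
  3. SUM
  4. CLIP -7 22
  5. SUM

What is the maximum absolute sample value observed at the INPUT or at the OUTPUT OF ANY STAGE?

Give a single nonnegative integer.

Input: [4, 4, 6, 7, 7] (max |s|=7)
Stage 1 (CLIP -9 14): clip(4,-9,14)=4, clip(4,-9,14)=4, clip(6,-9,14)=6, clip(7,-9,14)=7, clip(7,-9,14)=7 -> [4, 4, 6, 7, 7] (max |s|=7)
Stage 2 (CLIP -3 3): clip(4,-3,3)=3, clip(4,-3,3)=3, clip(6,-3,3)=3, clip(7,-3,3)=3, clip(7,-3,3)=3 -> [3, 3, 3, 3, 3] (max |s|=3)
Stage 3 (SUM): sum[0..0]=3, sum[0..1]=6, sum[0..2]=9, sum[0..3]=12, sum[0..4]=15 -> [3, 6, 9, 12, 15] (max |s|=15)
Stage 4 (CLIP -7 22): clip(3,-7,22)=3, clip(6,-7,22)=6, clip(9,-7,22)=9, clip(12,-7,22)=12, clip(15,-7,22)=15 -> [3, 6, 9, 12, 15] (max |s|=15)
Stage 5 (SUM): sum[0..0]=3, sum[0..1]=9, sum[0..2]=18, sum[0..3]=30, sum[0..4]=45 -> [3, 9, 18, 30, 45] (max |s|=45)
Overall max amplitude: 45

Answer: 45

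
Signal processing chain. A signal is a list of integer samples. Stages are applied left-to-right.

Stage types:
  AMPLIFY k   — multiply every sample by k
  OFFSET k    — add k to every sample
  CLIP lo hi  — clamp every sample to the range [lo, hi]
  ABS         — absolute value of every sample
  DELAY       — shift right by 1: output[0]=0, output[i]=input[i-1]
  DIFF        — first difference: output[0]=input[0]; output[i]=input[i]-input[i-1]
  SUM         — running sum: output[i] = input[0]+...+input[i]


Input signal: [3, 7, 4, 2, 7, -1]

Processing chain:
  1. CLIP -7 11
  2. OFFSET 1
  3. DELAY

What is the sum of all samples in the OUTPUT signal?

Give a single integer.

Answer: 28

Derivation:
Input: [3, 7, 4, 2, 7, -1]
Stage 1 (CLIP -7 11): clip(3,-7,11)=3, clip(7,-7,11)=7, clip(4,-7,11)=4, clip(2,-7,11)=2, clip(7,-7,11)=7, clip(-1,-7,11)=-1 -> [3, 7, 4, 2, 7, -1]
Stage 2 (OFFSET 1): 3+1=4, 7+1=8, 4+1=5, 2+1=3, 7+1=8, -1+1=0 -> [4, 8, 5, 3, 8, 0]
Stage 3 (DELAY): [0, 4, 8, 5, 3, 8] = [0, 4, 8, 5, 3, 8] -> [0, 4, 8, 5, 3, 8]
Output sum: 28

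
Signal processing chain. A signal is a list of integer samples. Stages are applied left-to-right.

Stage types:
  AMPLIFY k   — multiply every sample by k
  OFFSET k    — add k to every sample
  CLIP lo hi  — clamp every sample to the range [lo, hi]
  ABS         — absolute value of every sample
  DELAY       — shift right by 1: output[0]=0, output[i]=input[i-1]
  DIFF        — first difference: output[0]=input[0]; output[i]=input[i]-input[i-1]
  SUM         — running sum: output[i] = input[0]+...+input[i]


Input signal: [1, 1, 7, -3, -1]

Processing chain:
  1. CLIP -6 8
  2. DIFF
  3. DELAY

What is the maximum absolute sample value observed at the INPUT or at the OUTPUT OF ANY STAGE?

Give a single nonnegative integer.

Answer: 10

Derivation:
Input: [1, 1, 7, -3, -1] (max |s|=7)
Stage 1 (CLIP -6 8): clip(1,-6,8)=1, clip(1,-6,8)=1, clip(7,-6,8)=7, clip(-3,-6,8)=-3, clip(-1,-6,8)=-1 -> [1, 1, 7, -3, -1] (max |s|=7)
Stage 2 (DIFF): s[0]=1, 1-1=0, 7-1=6, -3-7=-10, -1--3=2 -> [1, 0, 6, -10, 2] (max |s|=10)
Stage 3 (DELAY): [0, 1, 0, 6, -10] = [0, 1, 0, 6, -10] -> [0, 1, 0, 6, -10] (max |s|=10)
Overall max amplitude: 10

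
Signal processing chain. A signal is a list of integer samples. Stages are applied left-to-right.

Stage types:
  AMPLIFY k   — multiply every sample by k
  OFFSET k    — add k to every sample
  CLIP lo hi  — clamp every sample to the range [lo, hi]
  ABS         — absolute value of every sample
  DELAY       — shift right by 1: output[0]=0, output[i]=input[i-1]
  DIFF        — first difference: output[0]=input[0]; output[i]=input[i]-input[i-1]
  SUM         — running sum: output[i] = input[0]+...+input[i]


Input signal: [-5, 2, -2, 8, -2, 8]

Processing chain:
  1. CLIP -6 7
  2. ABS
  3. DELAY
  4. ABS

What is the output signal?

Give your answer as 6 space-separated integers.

Input: [-5, 2, -2, 8, -2, 8]
Stage 1 (CLIP -6 7): clip(-5,-6,7)=-5, clip(2,-6,7)=2, clip(-2,-6,7)=-2, clip(8,-6,7)=7, clip(-2,-6,7)=-2, clip(8,-6,7)=7 -> [-5, 2, -2, 7, -2, 7]
Stage 2 (ABS): |-5|=5, |2|=2, |-2|=2, |7|=7, |-2|=2, |7|=7 -> [5, 2, 2, 7, 2, 7]
Stage 3 (DELAY): [0, 5, 2, 2, 7, 2] = [0, 5, 2, 2, 7, 2] -> [0, 5, 2, 2, 7, 2]
Stage 4 (ABS): |0|=0, |5|=5, |2|=2, |2|=2, |7|=7, |2|=2 -> [0, 5, 2, 2, 7, 2]

Answer: 0 5 2 2 7 2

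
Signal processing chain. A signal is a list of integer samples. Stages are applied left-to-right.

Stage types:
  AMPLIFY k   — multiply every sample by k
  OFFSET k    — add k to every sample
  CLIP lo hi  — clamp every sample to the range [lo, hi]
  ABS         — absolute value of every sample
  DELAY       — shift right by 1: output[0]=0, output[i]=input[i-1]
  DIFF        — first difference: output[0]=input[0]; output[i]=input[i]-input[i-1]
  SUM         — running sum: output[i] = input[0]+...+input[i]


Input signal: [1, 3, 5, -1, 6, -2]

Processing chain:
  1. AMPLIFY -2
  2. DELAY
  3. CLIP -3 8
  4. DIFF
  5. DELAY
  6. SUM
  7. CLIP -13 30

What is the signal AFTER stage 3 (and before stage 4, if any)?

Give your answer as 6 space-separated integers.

Answer: 0 -2 -3 -3 2 -3

Derivation:
Input: [1, 3, 5, -1, 6, -2]
Stage 1 (AMPLIFY -2): 1*-2=-2, 3*-2=-6, 5*-2=-10, -1*-2=2, 6*-2=-12, -2*-2=4 -> [-2, -6, -10, 2, -12, 4]
Stage 2 (DELAY): [0, -2, -6, -10, 2, -12] = [0, -2, -6, -10, 2, -12] -> [0, -2, -6, -10, 2, -12]
Stage 3 (CLIP -3 8): clip(0,-3,8)=0, clip(-2,-3,8)=-2, clip(-6,-3,8)=-3, clip(-10,-3,8)=-3, clip(2,-3,8)=2, clip(-12,-3,8)=-3 -> [0, -2, -3, -3, 2, -3]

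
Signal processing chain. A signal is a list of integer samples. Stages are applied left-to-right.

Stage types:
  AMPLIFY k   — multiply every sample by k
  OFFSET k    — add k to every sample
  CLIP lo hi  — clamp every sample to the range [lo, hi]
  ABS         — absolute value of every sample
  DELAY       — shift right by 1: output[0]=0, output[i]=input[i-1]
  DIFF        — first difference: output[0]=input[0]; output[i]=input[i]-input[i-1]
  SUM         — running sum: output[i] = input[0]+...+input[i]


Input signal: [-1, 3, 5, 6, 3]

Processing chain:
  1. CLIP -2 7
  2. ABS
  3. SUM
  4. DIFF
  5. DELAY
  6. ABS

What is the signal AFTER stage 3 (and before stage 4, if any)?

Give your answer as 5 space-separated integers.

Input: [-1, 3, 5, 6, 3]
Stage 1 (CLIP -2 7): clip(-1,-2,7)=-1, clip(3,-2,7)=3, clip(5,-2,7)=5, clip(6,-2,7)=6, clip(3,-2,7)=3 -> [-1, 3, 5, 6, 3]
Stage 2 (ABS): |-1|=1, |3|=3, |5|=5, |6|=6, |3|=3 -> [1, 3, 5, 6, 3]
Stage 3 (SUM): sum[0..0]=1, sum[0..1]=4, sum[0..2]=9, sum[0..3]=15, sum[0..4]=18 -> [1, 4, 9, 15, 18]

Answer: 1 4 9 15 18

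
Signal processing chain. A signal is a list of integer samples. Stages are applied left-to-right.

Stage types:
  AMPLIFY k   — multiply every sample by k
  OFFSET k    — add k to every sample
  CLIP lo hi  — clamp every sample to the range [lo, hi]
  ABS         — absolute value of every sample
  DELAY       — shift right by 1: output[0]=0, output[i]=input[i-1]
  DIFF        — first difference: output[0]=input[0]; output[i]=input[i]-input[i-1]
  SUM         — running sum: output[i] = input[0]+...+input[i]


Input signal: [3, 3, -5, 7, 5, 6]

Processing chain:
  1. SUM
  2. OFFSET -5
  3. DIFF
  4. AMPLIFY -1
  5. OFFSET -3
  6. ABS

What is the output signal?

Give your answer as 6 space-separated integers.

Answer: 1 6 2 10 8 9

Derivation:
Input: [3, 3, -5, 7, 5, 6]
Stage 1 (SUM): sum[0..0]=3, sum[0..1]=6, sum[0..2]=1, sum[0..3]=8, sum[0..4]=13, sum[0..5]=19 -> [3, 6, 1, 8, 13, 19]
Stage 2 (OFFSET -5): 3+-5=-2, 6+-5=1, 1+-5=-4, 8+-5=3, 13+-5=8, 19+-5=14 -> [-2, 1, -4, 3, 8, 14]
Stage 3 (DIFF): s[0]=-2, 1--2=3, -4-1=-5, 3--4=7, 8-3=5, 14-8=6 -> [-2, 3, -5, 7, 5, 6]
Stage 4 (AMPLIFY -1): -2*-1=2, 3*-1=-3, -5*-1=5, 7*-1=-7, 5*-1=-5, 6*-1=-6 -> [2, -3, 5, -7, -5, -6]
Stage 5 (OFFSET -3): 2+-3=-1, -3+-3=-6, 5+-3=2, -7+-3=-10, -5+-3=-8, -6+-3=-9 -> [-1, -6, 2, -10, -8, -9]
Stage 6 (ABS): |-1|=1, |-6|=6, |2|=2, |-10|=10, |-8|=8, |-9|=9 -> [1, 6, 2, 10, 8, 9]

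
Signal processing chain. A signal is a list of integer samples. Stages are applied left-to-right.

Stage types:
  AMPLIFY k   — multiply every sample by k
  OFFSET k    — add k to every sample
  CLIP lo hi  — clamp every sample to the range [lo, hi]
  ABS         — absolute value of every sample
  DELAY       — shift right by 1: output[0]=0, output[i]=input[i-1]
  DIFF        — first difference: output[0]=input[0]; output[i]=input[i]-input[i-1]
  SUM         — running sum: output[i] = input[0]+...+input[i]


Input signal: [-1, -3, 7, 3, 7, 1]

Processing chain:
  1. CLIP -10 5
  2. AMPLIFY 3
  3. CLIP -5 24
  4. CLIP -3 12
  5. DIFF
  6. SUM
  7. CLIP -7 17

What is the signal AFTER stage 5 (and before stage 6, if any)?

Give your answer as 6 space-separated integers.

Answer: -3 0 15 -3 3 -9

Derivation:
Input: [-1, -3, 7, 3, 7, 1]
Stage 1 (CLIP -10 5): clip(-1,-10,5)=-1, clip(-3,-10,5)=-3, clip(7,-10,5)=5, clip(3,-10,5)=3, clip(7,-10,5)=5, clip(1,-10,5)=1 -> [-1, -3, 5, 3, 5, 1]
Stage 2 (AMPLIFY 3): -1*3=-3, -3*3=-9, 5*3=15, 3*3=9, 5*3=15, 1*3=3 -> [-3, -9, 15, 9, 15, 3]
Stage 3 (CLIP -5 24): clip(-3,-5,24)=-3, clip(-9,-5,24)=-5, clip(15,-5,24)=15, clip(9,-5,24)=9, clip(15,-5,24)=15, clip(3,-5,24)=3 -> [-3, -5, 15, 9, 15, 3]
Stage 4 (CLIP -3 12): clip(-3,-3,12)=-3, clip(-5,-3,12)=-3, clip(15,-3,12)=12, clip(9,-3,12)=9, clip(15,-3,12)=12, clip(3,-3,12)=3 -> [-3, -3, 12, 9, 12, 3]
Stage 5 (DIFF): s[0]=-3, -3--3=0, 12--3=15, 9-12=-3, 12-9=3, 3-12=-9 -> [-3, 0, 15, -3, 3, -9]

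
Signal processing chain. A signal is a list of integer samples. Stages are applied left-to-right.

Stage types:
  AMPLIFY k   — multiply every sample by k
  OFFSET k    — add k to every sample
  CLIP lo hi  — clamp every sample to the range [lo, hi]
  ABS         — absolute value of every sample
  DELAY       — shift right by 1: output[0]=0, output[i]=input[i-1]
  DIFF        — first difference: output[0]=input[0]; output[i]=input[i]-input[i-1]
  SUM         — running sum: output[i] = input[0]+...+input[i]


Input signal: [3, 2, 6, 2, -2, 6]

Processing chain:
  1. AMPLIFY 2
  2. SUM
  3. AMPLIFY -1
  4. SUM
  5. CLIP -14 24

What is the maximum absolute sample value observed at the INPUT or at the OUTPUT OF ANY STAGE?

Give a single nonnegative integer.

Answer: 120

Derivation:
Input: [3, 2, 6, 2, -2, 6] (max |s|=6)
Stage 1 (AMPLIFY 2): 3*2=6, 2*2=4, 6*2=12, 2*2=4, -2*2=-4, 6*2=12 -> [6, 4, 12, 4, -4, 12] (max |s|=12)
Stage 2 (SUM): sum[0..0]=6, sum[0..1]=10, sum[0..2]=22, sum[0..3]=26, sum[0..4]=22, sum[0..5]=34 -> [6, 10, 22, 26, 22, 34] (max |s|=34)
Stage 3 (AMPLIFY -1): 6*-1=-6, 10*-1=-10, 22*-1=-22, 26*-1=-26, 22*-1=-22, 34*-1=-34 -> [-6, -10, -22, -26, -22, -34] (max |s|=34)
Stage 4 (SUM): sum[0..0]=-6, sum[0..1]=-16, sum[0..2]=-38, sum[0..3]=-64, sum[0..4]=-86, sum[0..5]=-120 -> [-6, -16, -38, -64, -86, -120] (max |s|=120)
Stage 5 (CLIP -14 24): clip(-6,-14,24)=-6, clip(-16,-14,24)=-14, clip(-38,-14,24)=-14, clip(-64,-14,24)=-14, clip(-86,-14,24)=-14, clip(-120,-14,24)=-14 -> [-6, -14, -14, -14, -14, -14] (max |s|=14)
Overall max amplitude: 120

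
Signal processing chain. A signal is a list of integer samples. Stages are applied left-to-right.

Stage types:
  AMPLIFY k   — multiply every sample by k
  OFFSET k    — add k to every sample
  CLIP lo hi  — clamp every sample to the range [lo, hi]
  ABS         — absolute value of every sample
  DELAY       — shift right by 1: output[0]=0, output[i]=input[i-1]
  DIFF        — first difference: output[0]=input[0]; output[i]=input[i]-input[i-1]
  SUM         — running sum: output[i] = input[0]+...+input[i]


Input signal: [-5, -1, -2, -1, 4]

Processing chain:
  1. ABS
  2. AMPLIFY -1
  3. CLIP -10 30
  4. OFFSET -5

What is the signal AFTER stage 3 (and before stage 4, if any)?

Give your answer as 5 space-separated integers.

Input: [-5, -1, -2, -1, 4]
Stage 1 (ABS): |-5|=5, |-1|=1, |-2|=2, |-1|=1, |4|=4 -> [5, 1, 2, 1, 4]
Stage 2 (AMPLIFY -1): 5*-1=-5, 1*-1=-1, 2*-1=-2, 1*-1=-1, 4*-1=-4 -> [-5, -1, -2, -1, -4]
Stage 3 (CLIP -10 30): clip(-5,-10,30)=-5, clip(-1,-10,30)=-1, clip(-2,-10,30)=-2, clip(-1,-10,30)=-1, clip(-4,-10,30)=-4 -> [-5, -1, -2, -1, -4]

Answer: -5 -1 -2 -1 -4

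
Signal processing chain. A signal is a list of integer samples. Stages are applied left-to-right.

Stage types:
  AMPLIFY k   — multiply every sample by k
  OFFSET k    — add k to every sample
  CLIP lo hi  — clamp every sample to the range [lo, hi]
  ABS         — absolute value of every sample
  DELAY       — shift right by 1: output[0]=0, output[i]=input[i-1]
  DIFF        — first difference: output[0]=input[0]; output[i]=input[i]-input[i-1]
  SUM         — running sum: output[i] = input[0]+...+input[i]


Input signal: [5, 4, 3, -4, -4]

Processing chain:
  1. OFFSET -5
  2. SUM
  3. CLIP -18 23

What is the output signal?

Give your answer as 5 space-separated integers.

Input: [5, 4, 3, -4, -4]
Stage 1 (OFFSET -5): 5+-5=0, 4+-5=-1, 3+-5=-2, -4+-5=-9, -4+-5=-9 -> [0, -1, -2, -9, -9]
Stage 2 (SUM): sum[0..0]=0, sum[0..1]=-1, sum[0..2]=-3, sum[0..3]=-12, sum[0..4]=-21 -> [0, -1, -3, -12, -21]
Stage 3 (CLIP -18 23): clip(0,-18,23)=0, clip(-1,-18,23)=-1, clip(-3,-18,23)=-3, clip(-12,-18,23)=-12, clip(-21,-18,23)=-18 -> [0, -1, -3, -12, -18]

Answer: 0 -1 -3 -12 -18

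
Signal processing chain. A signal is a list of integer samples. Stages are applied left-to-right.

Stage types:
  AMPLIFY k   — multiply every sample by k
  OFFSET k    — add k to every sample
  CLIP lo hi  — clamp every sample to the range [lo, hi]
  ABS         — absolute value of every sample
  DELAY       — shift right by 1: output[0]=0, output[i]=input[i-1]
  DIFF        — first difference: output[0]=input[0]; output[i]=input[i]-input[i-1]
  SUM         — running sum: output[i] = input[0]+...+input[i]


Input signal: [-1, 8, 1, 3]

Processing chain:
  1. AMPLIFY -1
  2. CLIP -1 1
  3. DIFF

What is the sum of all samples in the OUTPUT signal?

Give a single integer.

Input: [-1, 8, 1, 3]
Stage 1 (AMPLIFY -1): -1*-1=1, 8*-1=-8, 1*-1=-1, 3*-1=-3 -> [1, -8, -1, -3]
Stage 2 (CLIP -1 1): clip(1,-1,1)=1, clip(-8,-1,1)=-1, clip(-1,-1,1)=-1, clip(-3,-1,1)=-1 -> [1, -1, -1, -1]
Stage 3 (DIFF): s[0]=1, -1-1=-2, -1--1=0, -1--1=0 -> [1, -2, 0, 0]
Output sum: -1

Answer: -1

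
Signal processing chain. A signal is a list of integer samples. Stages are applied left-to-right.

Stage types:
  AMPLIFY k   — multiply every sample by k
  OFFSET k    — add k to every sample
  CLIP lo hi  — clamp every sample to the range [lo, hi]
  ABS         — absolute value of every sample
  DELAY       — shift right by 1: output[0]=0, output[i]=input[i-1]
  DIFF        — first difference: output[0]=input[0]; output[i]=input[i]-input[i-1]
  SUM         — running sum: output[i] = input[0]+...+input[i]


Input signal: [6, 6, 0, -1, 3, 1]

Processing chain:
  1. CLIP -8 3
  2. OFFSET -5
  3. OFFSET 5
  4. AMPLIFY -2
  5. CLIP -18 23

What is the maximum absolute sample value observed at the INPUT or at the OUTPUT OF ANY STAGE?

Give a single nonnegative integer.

Answer: 6

Derivation:
Input: [6, 6, 0, -1, 3, 1] (max |s|=6)
Stage 1 (CLIP -8 3): clip(6,-8,3)=3, clip(6,-8,3)=3, clip(0,-8,3)=0, clip(-1,-8,3)=-1, clip(3,-8,3)=3, clip(1,-8,3)=1 -> [3, 3, 0, -1, 3, 1] (max |s|=3)
Stage 2 (OFFSET -5): 3+-5=-2, 3+-5=-2, 0+-5=-5, -1+-5=-6, 3+-5=-2, 1+-5=-4 -> [-2, -2, -5, -6, -2, -4] (max |s|=6)
Stage 3 (OFFSET 5): -2+5=3, -2+5=3, -5+5=0, -6+5=-1, -2+5=3, -4+5=1 -> [3, 3, 0, -1, 3, 1] (max |s|=3)
Stage 4 (AMPLIFY -2): 3*-2=-6, 3*-2=-6, 0*-2=0, -1*-2=2, 3*-2=-6, 1*-2=-2 -> [-6, -6, 0, 2, -6, -2] (max |s|=6)
Stage 5 (CLIP -18 23): clip(-6,-18,23)=-6, clip(-6,-18,23)=-6, clip(0,-18,23)=0, clip(2,-18,23)=2, clip(-6,-18,23)=-6, clip(-2,-18,23)=-2 -> [-6, -6, 0, 2, -6, -2] (max |s|=6)
Overall max amplitude: 6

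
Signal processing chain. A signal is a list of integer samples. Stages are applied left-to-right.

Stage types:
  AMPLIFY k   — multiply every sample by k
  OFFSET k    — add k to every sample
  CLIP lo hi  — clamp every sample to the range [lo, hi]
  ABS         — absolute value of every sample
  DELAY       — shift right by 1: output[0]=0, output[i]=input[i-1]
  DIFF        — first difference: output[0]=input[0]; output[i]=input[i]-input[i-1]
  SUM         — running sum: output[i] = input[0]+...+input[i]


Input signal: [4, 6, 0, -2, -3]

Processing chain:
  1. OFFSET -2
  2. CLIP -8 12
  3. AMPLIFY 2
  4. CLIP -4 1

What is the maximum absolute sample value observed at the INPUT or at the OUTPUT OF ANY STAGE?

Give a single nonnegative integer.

Input: [4, 6, 0, -2, -3] (max |s|=6)
Stage 1 (OFFSET -2): 4+-2=2, 6+-2=4, 0+-2=-2, -2+-2=-4, -3+-2=-5 -> [2, 4, -2, -4, -5] (max |s|=5)
Stage 2 (CLIP -8 12): clip(2,-8,12)=2, clip(4,-8,12)=4, clip(-2,-8,12)=-2, clip(-4,-8,12)=-4, clip(-5,-8,12)=-5 -> [2, 4, -2, -4, -5] (max |s|=5)
Stage 3 (AMPLIFY 2): 2*2=4, 4*2=8, -2*2=-4, -4*2=-8, -5*2=-10 -> [4, 8, -4, -8, -10] (max |s|=10)
Stage 4 (CLIP -4 1): clip(4,-4,1)=1, clip(8,-4,1)=1, clip(-4,-4,1)=-4, clip(-8,-4,1)=-4, clip(-10,-4,1)=-4 -> [1, 1, -4, -4, -4] (max |s|=4)
Overall max amplitude: 10

Answer: 10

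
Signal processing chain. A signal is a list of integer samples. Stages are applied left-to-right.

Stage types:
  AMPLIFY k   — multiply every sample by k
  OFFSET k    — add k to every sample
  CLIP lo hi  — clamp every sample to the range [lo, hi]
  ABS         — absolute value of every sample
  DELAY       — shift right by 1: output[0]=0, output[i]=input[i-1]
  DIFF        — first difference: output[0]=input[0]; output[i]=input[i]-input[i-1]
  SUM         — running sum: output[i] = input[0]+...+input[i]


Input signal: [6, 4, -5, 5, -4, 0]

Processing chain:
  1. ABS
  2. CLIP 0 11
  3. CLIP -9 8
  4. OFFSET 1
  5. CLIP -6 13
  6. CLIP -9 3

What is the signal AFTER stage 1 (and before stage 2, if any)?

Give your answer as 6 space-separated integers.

Input: [6, 4, -5, 5, -4, 0]
Stage 1 (ABS): |6|=6, |4|=4, |-5|=5, |5|=5, |-4|=4, |0|=0 -> [6, 4, 5, 5, 4, 0]

Answer: 6 4 5 5 4 0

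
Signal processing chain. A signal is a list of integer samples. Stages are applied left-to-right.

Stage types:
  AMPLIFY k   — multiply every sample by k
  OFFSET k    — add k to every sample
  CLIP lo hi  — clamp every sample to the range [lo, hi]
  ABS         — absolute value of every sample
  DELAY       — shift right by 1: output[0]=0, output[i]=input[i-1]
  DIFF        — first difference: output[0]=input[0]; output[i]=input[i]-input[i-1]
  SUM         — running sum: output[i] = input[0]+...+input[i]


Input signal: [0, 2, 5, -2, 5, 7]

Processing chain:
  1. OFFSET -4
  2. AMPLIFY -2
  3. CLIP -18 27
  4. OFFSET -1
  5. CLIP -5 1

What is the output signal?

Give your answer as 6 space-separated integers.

Answer: 1 1 -3 1 -3 -5

Derivation:
Input: [0, 2, 5, -2, 5, 7]
Stage 1 (OFFSET -4): 0+-4=-4, 2+-4=-2, 5+-4=1, -2+-4=-6, 5+-4=1, 7+-4=3 -> [-4, -2, 1, -6, 1, 3]
Stage 2 (AMPLIFY -2): -4*-2=8, -2*-2=4, 1*-2=-2, -6*-2=12, 1*-2=-2, 3*-2=-6 -> [8, 4, -2, 12, -2, -6]
Stage 3 (CLIP -18 27): clip(8,-18,27)=8, clip(4,-18,27)=4, clip(-2,-18,27)=-2, clip(12,-18,27)=12, clip(-2,-18,27)=-2, clip(-6,-18,27)=-6 -> [8, 4, -2, 12, -2, -6]
Stage 4 (OFFSET -1): 8+-1=7, 4+-1=3, -2+-1=-3, 12+-1=11, -2+-1=-3, -6+-1=-7 -> [7, 3, -3, 11, -3, -7]
Stage 5 (CLIP -5 1): clip(7,-5,1)=1, clip(3,-5,1)=1, clip(-3,-5,1)=-3, clip(11,-5,1)=1, clip(-3,-5,1)=-3, clip(-7,-5,1)=-5 -> [1, 1, -3, 1, -3, -5]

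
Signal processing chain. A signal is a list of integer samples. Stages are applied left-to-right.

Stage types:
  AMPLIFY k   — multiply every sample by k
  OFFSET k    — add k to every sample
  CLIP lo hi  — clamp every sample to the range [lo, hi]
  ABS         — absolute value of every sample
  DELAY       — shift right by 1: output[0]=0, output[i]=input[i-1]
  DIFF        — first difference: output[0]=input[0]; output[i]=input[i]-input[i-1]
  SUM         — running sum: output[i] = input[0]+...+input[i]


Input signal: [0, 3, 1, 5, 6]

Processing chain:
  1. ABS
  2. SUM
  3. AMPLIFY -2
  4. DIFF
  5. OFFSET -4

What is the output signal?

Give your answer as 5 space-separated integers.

Input: [0, 3, 1, 5, 6]
Stage 1 (ABS): |0|=0, |3|=3, |1|=1, |5|=5, |6|=6 -> [0, 3, 1, 5, 6]
Stage 2 (SUM): sum[0..0]=0, sum[0..1]=3, sum[0..2]=4, sum[0..3]=9, sum[0..4]=15 -> [0, 3, 4, 9, 15]
Stage 3 (AMPLIFY -2): 0*-2=0, 3*-2=-6, 4*-2=-8, 9*-2=-18, 15*-2=-30 -> [0, -6, -8, -18, -30]
Stage 4 (DIFF): s[0]=0, -6-0=-6, -8--6=-2, -18--8=-10, -30--18=-12 -> [0, -6, -2, -10, -12]
Stage 5 (OFFSET -4): 0+-4=-4, -6+-4=-10, -2+-4=-6, -10+-4=-14, -12+-4=-16 -> [-4, -10, -6, -14, -16]

Answer: -4 -10 -6 -14 -16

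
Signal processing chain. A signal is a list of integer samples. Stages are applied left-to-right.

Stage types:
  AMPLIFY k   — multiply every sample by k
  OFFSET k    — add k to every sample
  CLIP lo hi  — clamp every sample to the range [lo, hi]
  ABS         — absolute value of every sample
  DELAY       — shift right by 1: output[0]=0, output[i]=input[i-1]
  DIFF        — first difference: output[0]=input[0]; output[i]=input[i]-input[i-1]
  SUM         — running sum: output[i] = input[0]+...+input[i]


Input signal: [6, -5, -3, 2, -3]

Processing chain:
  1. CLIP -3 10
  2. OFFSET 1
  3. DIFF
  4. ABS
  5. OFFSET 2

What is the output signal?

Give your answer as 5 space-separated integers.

Input: [6, -5, -3, 2, -3]
Stage 1 (CLIP -3 10): clip(6,-3,10)=6, clip(-5,-3,10)=-3, clip(-3,-3,10)=-3, clip(2,-3,10)=2, clip(-3,-3,10)=-3 -> [6, -3, -3, 2, -3]
Stage 2 (OFFSET 1): 6+1=7, -3+1=-2, -3+1=-2, 2+1=3, -3+1=-2 -> [7, -2, -2, 3, -2]
Stage 3 (DIFF): s[0]=7, -2-7=-9, -2--2=0, 3--2=5, -2-3=-5 -> [7, -9, 0, 5, -5]
Stage 4 (ABS): |7|=7, |-9|=9, |0|=0, |5|=5, |-5|=5 -> [7, 9, 0, 5, 5]
Stage 5 (OFFSET 2): 7+2=9, 9+2=11, 0+2=2, 5+2=7, 5+2=7 -> [9, 11, 2, 7, 7]

Answer: 9 11 2 7 7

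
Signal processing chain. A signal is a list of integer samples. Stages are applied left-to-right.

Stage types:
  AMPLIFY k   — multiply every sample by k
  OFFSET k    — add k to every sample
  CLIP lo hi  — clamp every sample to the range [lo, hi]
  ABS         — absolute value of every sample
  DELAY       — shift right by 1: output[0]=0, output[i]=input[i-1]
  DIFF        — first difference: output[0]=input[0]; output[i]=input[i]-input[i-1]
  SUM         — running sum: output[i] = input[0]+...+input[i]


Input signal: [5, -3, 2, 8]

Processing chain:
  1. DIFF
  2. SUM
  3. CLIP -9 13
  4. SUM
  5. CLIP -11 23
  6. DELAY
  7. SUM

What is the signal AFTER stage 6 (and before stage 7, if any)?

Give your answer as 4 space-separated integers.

Input: [5, -3, 2, 8]
Stage 1 (DIFF): s[0]=5, -3-5=-8, 2--3=5, 8-2=6 -> [5, -8, 5, 6]
Stage 2 (SUM): sum[0..0]=5, sum[0..1]=-3, sum[0..2]=2, sum[0..3]=8 -> [5, -3, 2, 8]
Stage 3 (CLIP -9 13): clip(5,-9,13)=5, clip(-3,-9,13)=-3, clip(2,-9,13)=2, clip(8,-9,13)=8 -> [5, -3, 2, 8]
Stage 4 (SUM): sum[0..0]=5, sum[0..1]=2, sum[0..2]=4, sum[0..3]=12 -> [5, 2, 4, 12]
Stage 5 (CLIP -11 23): clip(5,-11,23)=5, clip(2,-11,23)=2, clip(4,-11,23)=4, clip(12,-11,23)=12 -> [5, 2, 4, 12]
Stage 6 (DELAY): [0, 5, 2, 4] = [0, 5, 2, 4] -> [0, 5, 2, 4]

Answer: 0 5 2 4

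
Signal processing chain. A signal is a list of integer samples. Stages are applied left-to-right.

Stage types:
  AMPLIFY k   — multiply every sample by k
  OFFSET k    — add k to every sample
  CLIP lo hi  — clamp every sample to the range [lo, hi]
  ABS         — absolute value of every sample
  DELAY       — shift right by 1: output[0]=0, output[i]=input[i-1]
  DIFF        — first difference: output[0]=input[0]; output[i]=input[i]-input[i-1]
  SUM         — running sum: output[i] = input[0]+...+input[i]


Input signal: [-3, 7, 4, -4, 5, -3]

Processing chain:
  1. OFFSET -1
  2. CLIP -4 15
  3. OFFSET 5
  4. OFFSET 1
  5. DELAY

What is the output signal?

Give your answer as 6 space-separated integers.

Answer: 0 2 12 9 2 10

Derivation:
Input: [-3, 7, 4, -4, 5, -3]
Stage 1 (OFFSET -1): -3+-1=-4, 7+-1=6, 4+-1=3, -4+-1=-5, 5+-1=4, -3+-1=-4 -> [-4, 6, 3, -5, 4, -4]
Stage 2 (CLIP -4 15): clip(-4,-4,15)=-4, clip(6,-4,15)=6, clip(3,-4,15)=3, clip(-5,-4,15)=-4, clip(4,-4,15)=4, clip(-4,-4,15)=-4 -> [-4, 6, 3, -4, 4, -4]
Stage 3 (OFFSET 5): -4+5=1, 6+5=11, 3+5=8, -4+5=1, 4+5=9, -4+5=1 -> [1, 11, 8, 1, 9, 1]
Stage 4 (OFFSET 1): 1+1=2, 11+1=12, 8+1=9, 1+1=2, 9+1=10, 1+1=2 -> [2, 12, 9, 2, 10, 2]
Stage 5 (DELAY): [0, 2, 12, 9, 2, 10] = [0, 2, 12, 9, 2, 10] -> [0, 2, 12, 9, 2, 10]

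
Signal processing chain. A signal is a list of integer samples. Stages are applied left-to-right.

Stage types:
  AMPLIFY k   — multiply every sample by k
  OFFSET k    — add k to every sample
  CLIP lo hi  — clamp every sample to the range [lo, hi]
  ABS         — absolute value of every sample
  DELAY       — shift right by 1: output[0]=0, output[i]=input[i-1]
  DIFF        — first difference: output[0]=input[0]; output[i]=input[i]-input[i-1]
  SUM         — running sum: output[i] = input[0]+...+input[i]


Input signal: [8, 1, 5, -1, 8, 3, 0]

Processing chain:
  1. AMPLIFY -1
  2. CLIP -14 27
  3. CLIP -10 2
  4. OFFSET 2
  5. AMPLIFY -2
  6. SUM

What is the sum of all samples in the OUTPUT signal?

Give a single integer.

Input: [8, 1, 5, -1, 8, 3, 0]
Stage 1 (AMPLIFY -1): 8*-1=-8, 1*-1=-1, 5*-1=-5, -1*-1=1, 8*-1=-8, 3*-1=-3, 0*-1=0 -> [-8, -1, -5, 1, -8, -3, 0]
Stage 2 (CLIP -14 27): clip(-8,-14,27)=-8, clip(-1,-14,27)=-1, clip(-5,-14,27)=-5, clip(1,-14,27)=1, clip(-8,-14,27)=-8, clip(-3,-14,27)=-3, clip(0,-14,27)=0 -> [-8, -1, -5, 1, -8, -3, 0]
Stage 3 (CLIP -10 2): clip(-8,-10,2)=-8, clip(-1,-10,2)=-1, clip(-5,-10,2)=-5, clip(1,-10,2)=1, clip(-8,-10,2)=-8, clip(-3,-10,2)=-3, clip(0,-10,2)=0 -> [-8, -1, -5, 1, -8, -3, 0]
Stage 4 (OFFSET 2): -8+2=-6, -1+2=1, -5+2=-3, 1+2=3, -8+2=-6, -3+2=-1, 0+2=2 -> [-6, 1, -3, 3, -6, -1, 2]
Stage 5 (AMPLIFY -2): -6*-2=12, 1*-2=-2, -3*-2=6, 3*-2=-6, -6*-2=12, -1*-2=2, 2*-2=-4 -> [12, -2, 6, -6, 12, 2, -4]
Stage 6 (SUM): sum[0..0]=12, sum[0..1]=10, sum[0..2]=16, sum[0..3]=10, sum[0..4]=22, sum[0..5]=24, sum[0..6]=20 -> [12, 10, 16, 10, 22, 24, 20]
Output sum: 114

Answer: 114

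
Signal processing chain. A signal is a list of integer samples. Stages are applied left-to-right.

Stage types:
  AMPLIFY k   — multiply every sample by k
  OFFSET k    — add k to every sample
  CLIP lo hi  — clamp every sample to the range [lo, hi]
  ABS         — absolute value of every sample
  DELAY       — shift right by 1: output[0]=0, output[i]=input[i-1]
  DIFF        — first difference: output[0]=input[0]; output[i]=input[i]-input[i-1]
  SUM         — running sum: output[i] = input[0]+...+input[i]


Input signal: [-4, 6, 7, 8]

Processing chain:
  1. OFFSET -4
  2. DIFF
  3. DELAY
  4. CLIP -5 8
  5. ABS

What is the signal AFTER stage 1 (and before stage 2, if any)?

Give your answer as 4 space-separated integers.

Answer: -8 2 3 4

Derivation:
Input: [-4, 6, 7, 8]
Stage 1 (OFFSET -4): -4+-4=-8, 6+-4=2, 7+-4=3, 8+-4=4 -> [-8, 2, 3, 4]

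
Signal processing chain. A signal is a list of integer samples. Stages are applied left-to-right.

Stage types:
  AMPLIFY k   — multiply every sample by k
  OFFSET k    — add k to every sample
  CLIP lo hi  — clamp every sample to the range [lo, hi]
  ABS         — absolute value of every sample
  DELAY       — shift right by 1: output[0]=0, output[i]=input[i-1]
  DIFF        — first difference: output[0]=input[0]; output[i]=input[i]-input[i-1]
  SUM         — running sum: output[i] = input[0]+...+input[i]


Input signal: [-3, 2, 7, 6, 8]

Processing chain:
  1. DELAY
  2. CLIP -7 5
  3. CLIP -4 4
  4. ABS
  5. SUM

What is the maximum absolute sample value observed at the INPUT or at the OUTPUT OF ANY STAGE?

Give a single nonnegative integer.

Input: [-3, 2, 7, 6, 8] (max |s|=8)
Stage 1 (DELAY): [0, -3, 2, 7, 6] = [0, -3, 2, 7, 6] -> [0, -3, 2, 7, 6] (max |s|=7)
Stage 2 (CLIP -7 5): clip(0,-7,5)=0, clip(-3,-7,5)=-3, clip(2,-7,5)=2, clip(7,-7,5)=5, clip(6,-7,5)=5 -> [0, -3, 2, 5, 5] (max |s|=5)
Stage 3 (CLIP -4 4): clip(0,-4,4)=0, clip(-3,-4,4)=-3, clip(2,-4,4)=2, clip(5,-4,4)=4, clip(5,-4,4)=4 -> [0, -3, 2, 4, 4] (max |s|=4)
Stage 4 (ABS): |0|=0, |-3|=3, |2|=2, |4|=4, |4|=4 -> [0, 3, 2, 4, 4] (max |s|=4)
Stage 5 (SUM): sum[0..0]=0, sum[0..1]=3, sum[0..2]=5, sum[0..3]=9, sum[0..4]=13 -> [0, 3, 5, 9, 13] (max |s|=13)
Overall max amplitude: 13

Answer: 13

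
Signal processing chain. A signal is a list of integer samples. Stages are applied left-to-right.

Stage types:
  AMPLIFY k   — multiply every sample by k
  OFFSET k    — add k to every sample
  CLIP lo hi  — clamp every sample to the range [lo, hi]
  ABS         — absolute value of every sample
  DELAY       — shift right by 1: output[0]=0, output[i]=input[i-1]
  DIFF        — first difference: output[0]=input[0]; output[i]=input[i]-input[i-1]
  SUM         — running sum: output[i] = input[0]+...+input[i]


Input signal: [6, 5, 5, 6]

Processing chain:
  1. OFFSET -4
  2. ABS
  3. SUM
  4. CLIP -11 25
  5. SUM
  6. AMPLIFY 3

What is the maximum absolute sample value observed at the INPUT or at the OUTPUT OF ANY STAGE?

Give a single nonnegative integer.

Input: [6, 5, 5, 6] (max |s|=6)
Stage 1 (OFFSET -4): 6+-4=2, 5+-4=1, 5+-4=1, 6+-4=2 -> [2, 1, 1, 2] (max |s|=2)
Stage 2 (ABS): |2|=2, |1|=1, |1|=1, |2|=2 -> [2, 1, 1, 2] (max |s|=2)
Stage 3 (SUM): sum[0..0]=2, sum[0..1]=3, sum[0..2]=4, sum[0..3]=6 -> [2, 3, 4, 6] (max |s|=6)
Stage 4 (CLIP -11 25): clip(2,-11,25)=2, clip(3,-11,25)=3, clip(4,-11,25)=4, clip(6,-11,25)=6 -> [2, 3, 4, 6] (max |s|=6)
Stage 5 (SUM): sum[0..0]=2, sum[0..1]=5, sum[0..2]=9, sum[0..3]=15 -> [2, 5, 9, 15] (max |s|=15)
Stage 6 (AMPLIFY 3): 2*3=6, 5*3=15, 9*3=27, 15*3=45 -> [6, 15, 27, 45] (max |s|=45)
Overall max amplitude: 45

Answer: 45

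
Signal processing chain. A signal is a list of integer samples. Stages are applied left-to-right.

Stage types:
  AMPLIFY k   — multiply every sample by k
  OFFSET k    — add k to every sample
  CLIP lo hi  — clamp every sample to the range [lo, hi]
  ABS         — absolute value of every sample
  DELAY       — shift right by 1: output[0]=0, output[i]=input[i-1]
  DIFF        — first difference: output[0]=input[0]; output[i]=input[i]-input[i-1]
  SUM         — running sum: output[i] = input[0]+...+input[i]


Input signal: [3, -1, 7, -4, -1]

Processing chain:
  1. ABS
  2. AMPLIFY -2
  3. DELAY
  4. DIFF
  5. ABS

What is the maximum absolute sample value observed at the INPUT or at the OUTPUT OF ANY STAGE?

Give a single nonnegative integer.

Input: [3, -1, 7, -4, -1] (max |s|=7)
Stage 1 (ABS): |3|=3, |-1|=1, |7|=7, |-4|=4, |-1|=1 -> [3, 1, 7, 4, 1] (max |s|=7)
Stage 2 (AMPLIFY -2): 3*-2=-6, 1*-2=-2, 7*-2=-14, 4*-2=-8, 1*-2=-2 -> [-6, -2, -14, -8, -2] (max |s|=14)
Stage 3 (DELAY): [0, -6, -2, -14, -8] = [0, -6, -2, -14, -8] -> [0, -6, -2, -14, -8] (max |s|=14)
Stage 4 (DIFF): s[0]=0, -6-0=-6, -2--6=4, -14--2=-12, -8--14=6 -> [0, -6, 4, -12, 6] (max |s|=12)
Stage 5 (ABS): |0|=0, |-6|=6, |4|=4, |-12|=12, |6|=6 -> [0, 6, 4, 12, 6] (max |s|=12)
Overall max amplitude: 14

Answer: 14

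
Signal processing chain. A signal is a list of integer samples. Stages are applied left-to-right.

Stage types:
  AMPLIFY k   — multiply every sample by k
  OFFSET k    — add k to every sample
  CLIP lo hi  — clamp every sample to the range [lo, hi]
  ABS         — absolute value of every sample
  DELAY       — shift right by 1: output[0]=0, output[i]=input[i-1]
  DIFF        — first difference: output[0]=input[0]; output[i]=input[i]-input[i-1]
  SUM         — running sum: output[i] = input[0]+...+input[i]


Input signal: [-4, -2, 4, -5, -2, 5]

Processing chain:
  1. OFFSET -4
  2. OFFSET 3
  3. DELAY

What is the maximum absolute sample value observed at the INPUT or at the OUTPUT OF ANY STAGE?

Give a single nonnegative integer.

Input: [-4, -2, 4, -5, -2, 5] (max |s|=5)
Stage 1 (OFFSET -4): -4+-4=-8, -2+-4=-6, 4+-4=0, -5+-4=-9, -2+-4=-6, 5+-4=1 -> [-8, -6, 0, -9, -6, 1] (max |s|=9)
Stage 2 (OFFSET 3): -8+3=-5, -6+3=-3, 0+3=3, -9+3=-6, -6+3=-3, 1+3=4 -> [-5, -3, 3, -6, -3, 4] (max |s|=6)
Stage 3 (DELAY): [0, -5, -3, 3, -6, -3] = [0, -5, -3, 3, -6, -3] -> [0, -5, -3, 3, -6, -3] (max |s|=6)
Overall max amplitude: 9

Answer: 9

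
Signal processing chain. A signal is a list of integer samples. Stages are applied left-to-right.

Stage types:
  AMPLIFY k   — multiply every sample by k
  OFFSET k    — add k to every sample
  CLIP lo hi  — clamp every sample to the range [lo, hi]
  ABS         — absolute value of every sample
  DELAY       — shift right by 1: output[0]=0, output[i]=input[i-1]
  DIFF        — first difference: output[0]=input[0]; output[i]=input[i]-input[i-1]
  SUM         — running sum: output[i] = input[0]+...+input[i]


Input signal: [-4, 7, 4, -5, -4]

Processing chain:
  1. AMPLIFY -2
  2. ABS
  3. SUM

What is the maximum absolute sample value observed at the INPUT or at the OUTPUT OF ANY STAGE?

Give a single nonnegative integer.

Input: [-4, 7, 4, -5, -4] (max |s|=7)
Stage 1 (AMPLIFY -2): -4*-2=8, 7*-2=-14, 4*-2=-8, -5*-2=10, -4*-2=8 -> [8, -14, -8, 10, 8] (max |s|=14)
Stage 2 (ABS): |8|=8, |-14|=14, |-8|=8, |10|=10, |8|=8 -> [8, 14, 8, 10, 8] (max |s|=14)
Stage 3 (SUM): sum[0..0]=8, sum[0..1]=22, sum[0..2]=30, sum[0..3]=40, sum[0..4]=48 -> [8, 22, 30, 40, 48] (max |s|=48)
Overall max amplitude: 48

Answer: 48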